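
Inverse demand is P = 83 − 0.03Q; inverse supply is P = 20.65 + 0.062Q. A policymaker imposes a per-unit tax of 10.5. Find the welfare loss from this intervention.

599.18

Competitive equilibrium: 83 − 0.03Q = 20.65 + 0.062Q → Q* = 677.7174, P* = 62.6685.
With the tax, the buyer price exceeds the seller price by 10.5: (83 − 0.03Q) − (20.65 + 0.062Q) = 10.5 → Q' = 563.587.
ΔQ = 677.7174 − 563.587 = 114.1304; the wedge equals the tax, 10.5.
DWL = ½ × 114.1304 × 10.5 = 599.18.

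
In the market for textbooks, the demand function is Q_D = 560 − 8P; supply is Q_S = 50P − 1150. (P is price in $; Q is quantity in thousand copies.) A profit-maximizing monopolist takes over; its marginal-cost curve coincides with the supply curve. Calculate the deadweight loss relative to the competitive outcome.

In inverse form: demand P = 70 − 0.125Q, supply P = 23 + 0.02Q.
Competitive equilibrium: 70 − 0.125Q = 23 + 0.02Q → Q* = 324.13793, P* = 29.48276.
Marginal revenue: MR = 70 − 0.25Q. Set MR = MC: 70 − 0.25Q = 23 + 0.02Q → Q_m = 174.07407.
Price P_m = 70 − 0.125·174.07407 = 48.24074; MC(Q_m) = 23 + 0.02·174.07407 = 26.48148.
Competitive Q* = 324.13793, so ΔQ = 150.06386; wedge = 48.24074 − 26.48148 = 21.75926.
Welfare loss = ½ × 150.06386 × 21.75926 = $1632.64 thousand.

$1632.64 thousand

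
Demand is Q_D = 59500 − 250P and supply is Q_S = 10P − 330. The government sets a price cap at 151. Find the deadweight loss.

In inverse form: demand P = 238 − 0.004Q, supply P = 33 + 0.1Q.
Competitive equilibrium: 238 − 0.004Q = 33 + 0.1Q → Q* = 1971.1538, P* = 230.1154.
At the ceiling P = 151, quantity supplied = (151 − 33)/0.1 = 1180.
Willingness to pay at Q' = 1180: 238 − 0.004·1180 = 233.28.
ΔQ = 1971.1538 − 1180 = 791.1538; wedge = 233.28 − 151 = 82.28.
The triangle = ½ × 791.1538 × 82.28 = 32548.07.

32548.07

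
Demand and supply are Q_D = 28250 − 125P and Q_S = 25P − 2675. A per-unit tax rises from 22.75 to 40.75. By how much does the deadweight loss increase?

11906.25

In inverse form: demand P = 226 − 0.008Q, supply P = 107 + 0.04Q.
Competitive equilibrium: 226 − 0.008Q = 107 + 0.04Q → Q* = 2479.1667, P* = 206.1667.
For a per-unit tax t: ΔQ = t/0.048, so DWL = ½·t·(t/0.048) = t²/0.096.
At t = 22.75: DWL = 5391.276. At t = 40.75: DWL = 17297.526.
Increase = 17297.526 − 5391.276 = 11906.25.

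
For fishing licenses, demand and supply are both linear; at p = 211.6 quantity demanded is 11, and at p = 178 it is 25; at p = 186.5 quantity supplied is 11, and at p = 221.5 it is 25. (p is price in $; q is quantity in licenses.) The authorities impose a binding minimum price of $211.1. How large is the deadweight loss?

Demand slope = (178 − 211.6)/(25 − 11) = −2.4, so p = 238 − 2.4q.
Supply slope = (221.5 − 186.5)/(25 − 11) = 2.5, so p = 159 + 2.5q.
Competitive equilibrium: 238 − 2.4q = 159 + 2.5q → q* = 16.1224, p* = 199.3061.
At the floor p = 211.1, quantity demanded = (238 − 211.1)/2.4 = 11.2083.
Sellers' marginal cost at q' = 11.2083: 159 + 2.5·11.2083 = 187.0208.
Δq = 16.1224 − 11.2083 = 4.9141; wedge = 211.1 − 187.0208 = 24.0792.
Deadweight loss = ½ × 4.9141 × 24.0792 = $59.16.

$59.16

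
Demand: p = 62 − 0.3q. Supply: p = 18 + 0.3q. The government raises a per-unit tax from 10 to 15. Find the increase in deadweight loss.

Competitive equilibrium: 62 − 0.3q = 18 + 0.3q → q* = 73.3333, p* = 40.
For a per-unit tax t: Δq = t/0.6, so DWL = ½·t·(t/0.6) = t²/1.2.
At t = 10: DWL = 83.333. At t = 15: DWL = 187.5.
Increase = 187.5 − 83.333 = 104.17.

104.17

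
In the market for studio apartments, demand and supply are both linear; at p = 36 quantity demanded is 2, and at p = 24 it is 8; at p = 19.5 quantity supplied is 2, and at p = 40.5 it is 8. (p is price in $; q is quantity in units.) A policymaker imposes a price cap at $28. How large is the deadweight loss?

Demand slope = (24 − 36)/(8 − 2) = −2, so p = 40 − 2q.
Supply slope = (40.5 − 19.5)/(8 − 2) = 3.5, so p = 12.5 + 3.5q.
Competitive equilibrium: 40 − 2q = 12.5 + 3.5q → q* = 5, p* = 30.
At the ceiling p = 28, quantity supplied = (28 − 12.5)/3.5 = 4.4286.
Willingness to pay at q' = 4.4286: 40 − 2·4.4286 = 31.1428.
Δq = 5 − 4.4286 = 0.5714; wedge = 31.1428 − 28 = 3.1428.
DWL = ½ × 0.5714 × 3.1428 = $0.90.

$0.90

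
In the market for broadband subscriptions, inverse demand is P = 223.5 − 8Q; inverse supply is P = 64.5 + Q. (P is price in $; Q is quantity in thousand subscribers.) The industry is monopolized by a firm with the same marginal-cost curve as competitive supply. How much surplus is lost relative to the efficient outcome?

$311.03 thousand

Competitive equilibrium: 223.5 − 8Q = 64.5 + Q → Q* = 17.66667, P* = 82.16667.
Marginal revenue: MR = 223.5 − 16Q. Set MR = MC: 223.5 − 16Q = 64.5 + Q → Q_m = 9.35294.
Price P_m = 223.5 − 8·9.35294 = 148.67648; MC(Q_m) = 64.5 + 1·9.35294 = 73.85294.
Competitive Q* = 17.66667, so ΔQ = 8.31373; wedge = 148.67648 − 73.85294 = 74.82354.
Deadweight loss = ½ × 8.31373 × 74.82354 = $311.03 thousand.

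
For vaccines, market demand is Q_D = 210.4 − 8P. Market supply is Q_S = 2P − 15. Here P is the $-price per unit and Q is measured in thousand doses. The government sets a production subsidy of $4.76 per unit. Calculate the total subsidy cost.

$179.43 thousand

In inverse form: demand P = 26.3 − 0.125Q, supply P = 7.5 + 0.5Q.
Competitive equilibrium: 26.3 − 0.125Q = 7.5 + 0.5Q → Q* = 30.08, P* = 22.54.
The subsidy lowers effective supply by 4.76: P = 2.74 + 0.5Q.
New quantity: 26.3 − 0.125Q = 2.74 + 0.5Q → Q' = 37.696.
Total subsidy cost = 4.76 × 37.696 = $179.43 thousand.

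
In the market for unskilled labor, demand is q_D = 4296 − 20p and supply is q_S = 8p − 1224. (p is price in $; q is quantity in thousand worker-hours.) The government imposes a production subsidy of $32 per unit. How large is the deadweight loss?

$2925.71 thousand

In inverse form: demand p = 214.8 − 0.05q, supply p = 153 + 0.125q.
Competitive equilibrium: 214.8 − 0.05q = 153 + 0.125q → q* = 353.1429, p* = 197.1429.
The subsidy lowers effective supply by 32: p = 121 + 0.125q.
New quantity: 214.8 − 0.05q = 121 + 0.125q → q' = 536.
Overproduction Δq = 536 − 353.1429 = 182.8571; wedge = subsidy = 32.
DWL = ½ × 182.8571 × 32 = $2925.71 thousand.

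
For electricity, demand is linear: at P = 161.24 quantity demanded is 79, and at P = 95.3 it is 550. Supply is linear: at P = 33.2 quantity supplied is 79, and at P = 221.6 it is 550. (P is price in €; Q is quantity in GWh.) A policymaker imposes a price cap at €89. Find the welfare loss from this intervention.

€2572.54

Demand slope = (95.3 − 161.24)/(550 − 79) = −0.14, so P = 172.3 − 0.14Q.
Supply slope = (221.6 − 33.2)/(550 − 79) = 0.4, so P = 1.6 + 0.4Q.
Competitive equilibrium: 172.3 − 0.14Q = 1.6 + 0.4Q → Q* = 316.1111, P* = 128.0444.
At the ceiling P = 89, quantity supplied = (89 − 1.6)/0.4 = 218.5.
Willingness to pay at Q' = 218.5: 172.3 − 0.14·218.5 = 141.71.
ΔQ = 316.1111 − 218.5 = 97.6111; wedge = 141.71 − 89 = 52.71.
The triangle = ½ × 97.6111 × 52.71 = €2572.54.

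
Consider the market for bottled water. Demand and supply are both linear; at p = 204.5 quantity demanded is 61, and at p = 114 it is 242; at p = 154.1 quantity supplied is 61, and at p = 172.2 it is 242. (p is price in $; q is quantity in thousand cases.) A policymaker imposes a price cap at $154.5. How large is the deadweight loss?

Demand slope = (114 − 204.5)/(242 − 61) = −0.5, so p = 235 − 0.5q.
Supply slope = (172.2 − 154.1)/(242 − 61) = 0.1, so p = 148 + 0.1q.
Competitive equilibrium: 235 − 0.5q = 148 + 0.1q → q* = 145, p* = 162.5.
At the ceiling p = 154.5, quantity supplied = (154.5 − 148)/0.1 = 65.
Willingness to pay at q' = 65: 235 − 0.5·65 = 202.5.
Δq = 145 − 65 = 80; wedge = 202.5 − 154.5 = 48.
Deadweight loss = ½ × 80 × 48 = $1920 thousand.

$1920 thousand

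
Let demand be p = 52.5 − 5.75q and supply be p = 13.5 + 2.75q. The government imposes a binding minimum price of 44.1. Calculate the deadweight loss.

41.57

Competitive equilibrium: 52.5 − 5.75q = 13.5 + 2.75q → q* = 4.5882, p* = 26.1176.
At the floor p = 44.1, quantity demanded = (52.5 − 44.1)/5.75 = 1.4609.
Sellers' marginal cost at q' = 1.4609: 13.5 + 2.75·1.4609 = 17.5175.
Δq = 4.5882 − 1.4609 = 3.1273; wedge = 44.1 − 17.5175 = 26.5825.
Deadweight loss = ½ × 3.1273 × 26.5825 = 41.57.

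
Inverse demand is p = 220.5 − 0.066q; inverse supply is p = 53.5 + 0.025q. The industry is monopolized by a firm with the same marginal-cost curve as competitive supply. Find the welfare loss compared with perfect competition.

Competitive equilibrium: 220.5 − 0.066q = 53.5 + 0.025q → q* = 1835.16484, p* = 99.37912.
Marginal revenue: MR = 220.5 − 0.132q. Set MR = MC: 220.5 − 0.132q = 53.5 + 0.025q → q_m = 1063.69427.
Price p_m = 220.5 − 0.066·1063.69427 = 150.29618; MC(q_m) = 53.5 + 0.025·1063.69427 = 80.09236.
Competitive q* = 1835.16484, so Δq = 771.47057; wedge = 150.29618 − 80.09236 = 70.20382.
DWL = ½ × 771.47057 × 70.20382 = 27080.09.

27080.09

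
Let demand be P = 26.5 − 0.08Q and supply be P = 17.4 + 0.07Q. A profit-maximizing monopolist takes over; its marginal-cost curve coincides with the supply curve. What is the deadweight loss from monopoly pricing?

33.40

Competitive equilibrium: 26.5 − 0.08Q = 17.4 + 0.07Q → Q* = 60.6667, P* = 21.6467.
Marginal revenue: MR = 26.5 − 0.16Q. Set MR = MC: 26.5 − 0.16Q = 17.4 + 0.07Q → Q_m = 39.5652.
Price P_m = 26.5 − 0.08·39.5652 = 23.3348; MC(Q_m) = 17.4 + 0.07·39.5652 = 20.1696.
Competitive Q* = 60.6667, so ΔQ = 21.1015; wedge = 23.3348 − 20.1696 = 3.1652.
The triangle = ½ × 21.1015 × 3.1652 = 33.40.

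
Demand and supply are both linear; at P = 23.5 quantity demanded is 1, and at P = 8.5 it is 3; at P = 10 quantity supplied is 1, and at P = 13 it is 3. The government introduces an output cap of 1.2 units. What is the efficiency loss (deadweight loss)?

7.605

Demand slope = (8.5 − 23.5)/(3 − 1) = −7.5, so P = 31 − 7.5Q.
Supply slope = (13 − 10)/(3 − 1) = 1.5, so P = 8.5 + 1.5Q.
Competitive equilibrium: 31 − 7.5Q = 8.5 + 1.5Q → Q* = 2.5, P* = 12.25.
At Q = 1.2: demand price = 31 − 7.5·1.2 = 22; supply price = 8.5 + 1.5·1.2 = 10.3.
ΔQ = 2.5 − 1.2 = 1.3; wedge = 22 − 10.3 = 11.7.
Deadweight loss = ½ × 1.3 × 11.7 = 7.605.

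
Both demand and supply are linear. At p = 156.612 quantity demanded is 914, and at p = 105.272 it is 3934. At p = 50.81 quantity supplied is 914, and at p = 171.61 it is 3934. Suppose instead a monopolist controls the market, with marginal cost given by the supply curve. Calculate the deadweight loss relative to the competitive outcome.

Demand slope = (105.272 − 156.612)/(3934 − 914) = −0.017, so p = 172.15 − 0.017q.
Supply slope = (171.61 − 50.81)/(3934 − 914) = 0.04, so p = 14.25 + 0.04q.
Competitive equilibrium: 172.15 − 0.017q = 14.25 + 0.04q → q* = 2770.17544, p* = 125.05702.
Marginal revenue: MR = 172.15 − 0.034q. Set MR = MC: 172.15 − 0.034q = 14.25 + 0.04q → q_m = 2133.78378.
Price p_m = 172.15 − 0.017·2133.78378 = 135.87568; MC(q_m) = 14.25 + 0.04·2133.78378 = 99.60135.
Competitive q* = 2770.17544, so Δq = 636.39166; wedge = 135.87568 − 99.60135 = 36.27433.
The triangle = ½ × 636.39166 × 36.27433 = 11542.34.

11542.34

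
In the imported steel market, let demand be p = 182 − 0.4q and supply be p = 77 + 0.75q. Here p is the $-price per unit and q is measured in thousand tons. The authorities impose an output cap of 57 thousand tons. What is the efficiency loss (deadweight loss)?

Competitive equilibrium: 182 − 0.4q = 77 + 0.75q → q* = 91.3043, p* = 145.4783.
At q = 57: demand price = 182 − 0.4·57 = 159.2; supply price = 77 + 0.75·57 = 119.75.
Δq = 91.3043 − 57 = 34.3043; wedge = 159.2 − 119.75 = 39.45.
Welfare loss = ½ × 34.3043 × 39.45 = $676.65 thousand.

$676.65 thousand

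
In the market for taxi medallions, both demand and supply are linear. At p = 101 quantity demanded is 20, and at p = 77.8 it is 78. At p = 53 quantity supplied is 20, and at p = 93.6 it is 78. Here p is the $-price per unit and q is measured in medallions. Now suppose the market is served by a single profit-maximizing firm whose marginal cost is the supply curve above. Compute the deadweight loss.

Demand slope = (77.8 − 101)/(78 − 20) = −0.4, so p = 109 − 0.4q.
Supply slope = (93.6 − 53)/(78 − 20) = 0.7, so p = 39 + 0.7q.
Competitive equilibrium: 109 − 0.4q = 39 + 0.7q → q* = 63.6364, p* = 83.5455.
Marginal revenue: MR = 109 − 0.8q. Set MR = MC: 109 − 0.8q = 39 + 0.7q → q_m = 46.6667.
Price p_m = 109 − 0.4·46.6667 = 90.3333; MC(q_m) = 39 + 0.7·46.6667 = 71.6667.
Competitive q* = 63.6364, so Δq = 16.9697; wedge = 90.3333 − 71.6667 = 18.6666.
DWL = ½ × 16.9697 × 18.6666 = $158.38.

$158.38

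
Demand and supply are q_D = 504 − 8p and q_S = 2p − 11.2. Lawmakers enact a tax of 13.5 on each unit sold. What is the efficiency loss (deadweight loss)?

145.80

In inverse form: demand p = 63 − 0.125q, supply p = 5.6 + 0.5q.
Competitive equilibrium: 63 − 0.125q = 5.6 + 0.5q → q* = 91.84, p* = 51.52.
With the tax, the buyer price exceeds the seller price by 13.5: (63 − 0.125q) − (5.6 + 0.5q) = 13.5 → q' = 70.24.
Δq = 91.84 − 70.24 = 21.6; the wedge equals the tax, 13.5.
Deadweight loss = ½ × 21.6 × 13.5 = 145.80.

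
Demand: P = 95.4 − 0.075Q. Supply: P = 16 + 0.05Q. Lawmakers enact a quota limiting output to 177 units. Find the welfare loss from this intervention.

Competitive equilibrium: 95.4 − 0.075Q = 16 + 0.05Q → Q* = 635.2, P* = 47.76.
At Q = 177: demand price = 95.4 − 0.075·177 = 82.125; supply price = 16 + 0.05·177 = 24.85.
ΔQ = 635.2 − 177 = 458.2; wedge = 82.125 − 24.85 = 57.275.
Welfare loss = ½ × 458.2 × 57.275 = 13121.70.

13121.70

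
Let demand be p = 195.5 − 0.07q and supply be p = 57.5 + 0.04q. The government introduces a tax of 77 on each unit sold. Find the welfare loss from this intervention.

26950

Competitive equilibrium: 195.5 − 0.07q = 57.5 + 0.04q → q* = 1254.5455, p* = 107.6818.
With the tax, the buyer price exceeds the seller price by 77: (195.5 − 0.07q) − (57.5 + 0.04q) = 77 → q' = 554.5455.
Δq = 1254.5455 − 554.5455 = 700; the wedge equals the tax, 77.
Welfare loss = ½ × 700 × 77 = 26950.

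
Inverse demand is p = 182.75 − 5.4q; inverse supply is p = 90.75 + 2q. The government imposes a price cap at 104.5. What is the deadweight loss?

Competitive equilibrium: 182.75 − 5.4q = 90.75 + 2q → q* = 12.4324, p* = 115.6149.
At the ceiling p = 104.5, quantity supplied = (104.5 − 90.75)/2 = 6.875.
Willingness to pay at q' = 6.875: 182.75 − 5.4·6.875 = 145.625.
Δq = 12.4324 − 6.875 = 5.5574; wedge = 145.625 − 104.5 = 41.125.
DWL = ½ × 5.5574 × 41.125 = 114.27.

114.27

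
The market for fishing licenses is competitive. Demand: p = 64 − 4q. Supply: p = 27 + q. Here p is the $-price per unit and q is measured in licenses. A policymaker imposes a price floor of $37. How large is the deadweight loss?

Competitive equilibrium: 64 − 4q = 27 + q → q* = 7.4, p* = 34.4.
At the floor p = 37, quantity demanded = (64 − 37)/4 = 6.75.
Sellers' marginal cost at q' = 6.75: 27 + 1·6.75 = 33.75.
Δq = 7.4 − 6.75 = 0.65; wedge = 37 − 33.75 = 3.25.
Deadweight loss = ½ × 0.65 × 3.25 = $1.06.

$1.06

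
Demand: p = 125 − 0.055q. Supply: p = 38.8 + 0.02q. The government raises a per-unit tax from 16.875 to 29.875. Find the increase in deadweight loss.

Competitive equilibrium: 125 − 0.055q = 38.8 + 0.02q → q* = 1149.3333, p* = 61.7867.
For a per-unit tax t: Δq = t/0.075, so DWL = ½·t·(t/0.075) = t²/0.15.
At t = 16.875: DWL = 1898.438. At t = 29.875: DWL = 5950.104.
Increase = 5950.104 − 1898.438 = 4051.67.

4051.67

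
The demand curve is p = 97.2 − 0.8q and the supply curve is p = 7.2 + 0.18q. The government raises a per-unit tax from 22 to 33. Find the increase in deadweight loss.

308.67

Competitive equilibrium: 97.2 − 0.8q = 7.2 + 0.18q → q* = 91.8367, p* = 23.7306.
For a per-unit tax t: Δq = t/0.98, so DWL = ½·t·(t/0.98) = t²/1.96.
At t = 22: DWL = 246.939. At t = 33: DWL = 555.612.
Increase = 555.612 − 246.939 = 308.67.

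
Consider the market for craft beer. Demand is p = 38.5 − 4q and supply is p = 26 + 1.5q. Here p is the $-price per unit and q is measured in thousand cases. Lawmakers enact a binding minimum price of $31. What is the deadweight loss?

$0.44 thousand

Competitive equilibrium: 38.5 − 4q = 26 + 1.5q → q* = 2.27273, p* = 29.40909.
At the floor p = 31, quantity demanded = (38.5 − 31)/4 = 1.875.
Sellers' marginal cost at q' = 1.875: 26 + 1.5·1.875 = 28.8125.
Δq = 2.27273 − 1.875 = 0.39773; wedge = 31 − 28.8125 = 2.1875.
Deadweight loss = ½ × 0.39773 × 2.1875 = $0.44 thousand.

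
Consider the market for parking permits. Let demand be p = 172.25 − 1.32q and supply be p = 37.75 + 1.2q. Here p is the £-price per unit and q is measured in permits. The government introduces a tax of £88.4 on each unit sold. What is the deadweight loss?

Competitive equilibrium: 172.25 − 1.32q = 37.75 + 1.2q → q* = 53.373, p* = 101.7976.
With the tax, the buyer price exceeds the seller price by 88.4: (172.25 − 1.32q) − (37.75 + 1.2q) = 88.4 → q' = 18.2937.
Δq = 53.373 − 18.2937 = 35.0793; the wedge equals the tax, 88.4.
Deadweight loss = ½ × 35.0793 × 88.4 = £1550.51.

£1550.51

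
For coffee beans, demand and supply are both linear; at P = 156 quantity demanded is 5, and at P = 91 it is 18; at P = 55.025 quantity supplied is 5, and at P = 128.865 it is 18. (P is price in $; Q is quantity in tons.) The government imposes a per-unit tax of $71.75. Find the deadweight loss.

Demand slope = (91 − 156)/(18 − 5) = −5, so P = 181 − 5Q.
Supply slope = (128.865 − 55.025)/(18 − 5) = 5.68, so P = 26.625 + 5.68Q.
Competitive equilibrium: 181 − 5Q = 26.625 + 5.68Q → Q* = 14.45459, P* = 108.72706.
With the tax, the buyer price exceeds the seller price by 71.75: (181 − 5Q) − (26.625 + 5.68Q) = 71.75 → Q' = 7.73642.
ΔQ = 14.45459 − 7.73642 = 6.71817; the wedge equals the tax, 71.75.
DWL = ½ × 6.71817 × 71.75 = $241.01.

$241.01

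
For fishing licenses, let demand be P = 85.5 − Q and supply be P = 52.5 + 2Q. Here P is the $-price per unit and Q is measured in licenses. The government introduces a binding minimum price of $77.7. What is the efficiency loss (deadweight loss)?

Competitive equilibrium: 85.5 − Q = 52.5 + 2Q → Q* = 11, P* = 74.5.
At the floor P = 77.7, quantity demanded = (85.5 − 77.7)/1 = 7.8.
Sellers' marginal cost at Q' = 7.8: 52.5 + 2·7.8 = 68.1.
ΔQ = 11 − 7.8 = 3.2; wedge = 77.7 − 68.1 = 9.6.
Welfare loss = ½ × 3.2 × 9.6 = $15.36.

$15.36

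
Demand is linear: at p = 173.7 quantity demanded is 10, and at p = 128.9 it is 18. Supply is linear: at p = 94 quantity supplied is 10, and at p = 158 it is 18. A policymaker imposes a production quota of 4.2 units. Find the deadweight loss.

924.54

Demand slope = (128.9 − 173.7)/(18 − 10) = −5.6, so p = 229.7 − 5.6q.
Supply slope = (158 − 94)/(18 − 10) = 8, so p = 14 + 8q.
Competitive equilibrium: 229.7 − 5.6q = 14 + 8q → q* = 15.86029, p* = 140.88235.
At q = 4.2: demand price = 229.7 − 5.6·4.2 = 206.18; supply price = 14 + 8·4.2 = 47.6.
Δq = 15.86029 − 4.2 = 11.66029; wedge = 206.18 − 47.6 = 158.58.
DWL = ½ × 11.66029 × 158.58 = 924.54.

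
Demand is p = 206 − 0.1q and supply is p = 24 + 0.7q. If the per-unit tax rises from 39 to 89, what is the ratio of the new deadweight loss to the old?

5.208

Competitive equilibrium: 206 − 0.1q = 24 + 0.7q → q* = 227.5, p* = 183.25.
For a per-unit tax t: Δq = t/0.8, so DWL = ½·t·(t/0.8) = t²/1.6.
At t = 39: DWL = 950.625. At t = 89: DWL = 4950.625.
Ratio = (89/39)² = 5.208.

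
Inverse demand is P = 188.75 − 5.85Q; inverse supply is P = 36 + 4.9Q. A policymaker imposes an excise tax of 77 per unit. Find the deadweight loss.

Competitive equilibrium: 188.75 − 5.85Q = 36 + 4.9Q → Q* = 14.2093, P* = 105.6256.
With the tax, the buyer price exceeds the seller price by 77: (188.75 − 5.85Q) − (36 + 4.9Q) = 77 → Q' = 7.0465.
ΔQ = 14.2093 − 7.0465 = 7.1628; the wedge equals the tax, 77.
Deadweight loss = ½ × 7.1628 × 77 = 275.77.

275.77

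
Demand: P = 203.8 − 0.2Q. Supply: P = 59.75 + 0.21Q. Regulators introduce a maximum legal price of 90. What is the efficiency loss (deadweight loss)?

8809

Competitive equilibrium: 203.8 − 0.2Q = 59.75 + 0.21Q → Q* = 351.34146, P* = 133.53171.
At the ceiling P = 90, quantity supplied = (90 − 59.75)/0.21 = 144.04762.
Willingness to pay at Q' = 144.04762: 203.8 − 0.2·144.04762 = 174.99048.
ΔQ = 351.34146 − 144.04762 = 207.29384; wedge = 174.99048 − 90 = 84.99048.
Deadweight loss = ½ × 207.29384 × 84.99048 = 8809.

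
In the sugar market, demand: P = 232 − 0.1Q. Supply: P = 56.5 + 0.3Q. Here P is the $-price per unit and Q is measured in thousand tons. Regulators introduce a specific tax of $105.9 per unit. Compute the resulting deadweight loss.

$14018.51 thousand

Competitive equilibrium: 232 − 0.1Q = 56.5 + 0.3Q → Q* = 438.75, P* = 188.125.
With the tax, the buyer price exceeds the seller price by 105.9: (232 − 0.1Q) − (56.5 + 0.3Q) = 105.9 → Q' = 174.
ΔQ = 438.75 − 174 = 264.75; the wedge equals the tax, 105.9.
Deadweight loss = ½ × 264.75 × 105.9 = $14018.51 thousand.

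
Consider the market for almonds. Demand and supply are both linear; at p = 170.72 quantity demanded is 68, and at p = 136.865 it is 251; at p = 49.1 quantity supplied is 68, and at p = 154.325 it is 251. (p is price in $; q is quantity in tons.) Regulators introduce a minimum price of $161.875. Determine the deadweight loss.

$4785.08

Demand slope = (136.865 − 170.72)/(251 − 68) = −0.185, so p = 183.3 − 0.185q.
Supply slope = (154.325 − 49.1)/(251 − 68) = 0.575, so p = 10 + 0.575q.
Competitive equilibrium: 183.3 − 0.185q = 10 + 0.575q → q* = 228.0263, p* = 141.1151.
At the floor p = 161.875, quantity demanded = (183.3 − 161.875)/0.185 = 115.8108.
Sellers' marginal cost at q' = 115.8108: 10 + 0.575·115.8108 = 76.5912.
Δq = 228.0263 − 115.8108 = 112.2155; wedge = 161.875 − 76.5912 = 85.2838.
The triangle = ½ × 112.2155 × 85.2838 = $4785.08.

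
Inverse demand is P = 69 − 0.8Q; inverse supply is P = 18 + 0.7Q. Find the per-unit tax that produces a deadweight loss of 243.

27

Competitive equilibrium: 69 − 0.8Q = 18 + 0.7Q → Q* = 34, P* = 41.8.
A tax t gives ΔQ = t/1.5 and wedge t, so DWL = t²/3.
t²/3 = 243 → t² = 729 → t = 27.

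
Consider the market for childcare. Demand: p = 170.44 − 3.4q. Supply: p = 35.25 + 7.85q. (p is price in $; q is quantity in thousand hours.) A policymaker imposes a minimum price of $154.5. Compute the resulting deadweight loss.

Competitive equilibrium: 170.44 − 3.4q = 35.25 + 7.85q → q* = 12.01689, p* = 129.58258.
At the floor p = 154.5, quantity demanded = (170.44 − 154.5)/3.4 = 4.68824.
Sellers' marginal cost at q' = 4.68824: 35.25 + 7.85·4.68824 = 72.05268.
Δq = 12.01689 − 4.68824 = 7.32865; wedge = 154.5 − 72.05268 = 82.44732.
DWL = ½ × 7.32865 × 82.44732 = $302.11 thousand.

$302.11 thousand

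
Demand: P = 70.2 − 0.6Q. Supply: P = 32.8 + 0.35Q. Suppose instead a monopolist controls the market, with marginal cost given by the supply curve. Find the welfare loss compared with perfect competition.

110.31

Competitive equilibrium: 70.2 − 0.6Q = 32.8 + 0.35Q → Q* = 39.3684, P* = 46.5789.
Marginal revenue: MR = 70.2 − 1.2Q. Set MR = MC: 70.2 − 1.2Q = 32.8 + 0.35Q → Q_m = 24.129.
Price P_m = 70.2 − 0.6·24.129 = 55.7226; MC(Q_m) = 32.8 + 0.35·24.129 = 41.2452.
Competitive Q* = 39.3684, so ΔQ = 15.2394; wedge = 55.7226 − 41.2452 = 14.4774.
Deadweight loss = ½ × 15.2394 × 14.4774 = 110.31.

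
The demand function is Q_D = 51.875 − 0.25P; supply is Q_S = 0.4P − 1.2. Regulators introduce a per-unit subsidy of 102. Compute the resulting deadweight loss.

800.31

In inverse form: demand P = 207.5 − 4Q, supply P = 3 + 2.5Q.
Competitive equilibrium: 207.5 − 4Q = 3 + 2.5Q → Q* = 31.4615, P* = 81.6538.
The subsidy lowers effective supply by 102: P = 2.5Q − 99.
New quantity: 207.5 − 4Q = 2.5Q − 99 → Q' = 47.1538.
Overproduction ΔQ = 47.1538 − 31.4615 = 15.6923; wedge = subsidy = 102.
Welfare loss = ½ × 15.6923 × 102 = 800.31.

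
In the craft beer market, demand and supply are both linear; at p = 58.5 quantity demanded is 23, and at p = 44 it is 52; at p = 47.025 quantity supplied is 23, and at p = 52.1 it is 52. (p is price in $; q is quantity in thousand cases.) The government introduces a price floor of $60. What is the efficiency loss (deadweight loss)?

$135 thousand

Demand slope = (44 − 58.5)/(52 − 23) = −0.5, so p = 70 − 0.5q.
Supply slope = (52.1 − 47.025)/(52 − 23) = 0.175, so p = 43 + 0.175q.
Competitive equilibrium: 70 − 0.5q = 43 + 0.175q → q* = 40, p* = 50.
At the floor p = 60, quantity demanded = (70 − 60)/0.5 = 20.
Sellers' marginal cost at q' = 20: 43 + 0.175·20 = 46.5.
Δq = 40 − 20 = 20; wedge = 60 − 46.5 = 13.5.
DWL = ½ × 20 × 13.5 = $135 thousand.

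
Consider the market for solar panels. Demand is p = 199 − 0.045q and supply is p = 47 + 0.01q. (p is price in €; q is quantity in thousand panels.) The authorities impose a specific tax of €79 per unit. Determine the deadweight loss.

Competitive equilibrium: 199 − 0.045q = 47 + 0.01q → q* = 2763.63636, p* = 74.63636.
With the tax, the buyer price exceeds the seller price by 79: (199 − 0.045q) − (47 + 0.01q) = 79 → q' = 1327.27273.
Δq = 2763.63636 − 1327.27273 = 1436.36363; the wedge equals the tax, 79.
DWL = ½ × 1436.36363 × 79 = €56736.36 thousand.

€56736.36 thousand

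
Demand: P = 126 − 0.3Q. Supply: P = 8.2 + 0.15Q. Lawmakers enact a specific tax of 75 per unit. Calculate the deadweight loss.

Competitive equilibrium: 126 − 0.3Q = 8.2 + 0.15Q → Q* = 261.7778, P* = 47.4667.
With the tax, the buyer price exceeds the seller price by 75: (126 − 0.3Q) − (8.2 + 0.15Q) = 75 → Q' = 95.1111.
ΔQ = 261.7778 − 95.1111 = 166.6667; the wedge equals the tax, 75.
Welfare loss = ½ × 166.6667 × 75 = 6250.

6250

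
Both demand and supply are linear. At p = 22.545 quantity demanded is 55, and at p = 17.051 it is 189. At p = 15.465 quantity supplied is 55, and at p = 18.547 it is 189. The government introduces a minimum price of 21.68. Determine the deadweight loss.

Demand slope = (17.051 − 22.545)/(189 − 55) = −0.041, so p = 24.8 − 0.041q.
Supply slope = (18.547 − 15.465)/(189 − 55) = 0.023, so p = 14.2 + 0.023q.
Competitive equilibrium: 24.8 − 0.041q = 14.2 + 0.023q → q* = 165.625, p* = 18.0094.
At the floor p = 21.68, quantity demanded = (24.8 − 21.68)/0.041 = 76.0976.
Sellers' marginal cost at q' = 76.0976: 14.2 + 0.023·76.0976 = 15.9502.
Δq = 165.625 − 76.0976 = 89.5274; wedge = 21.68 − 15.9502 = 5.7298.
The triangle = ½ × 89.5274 × 5.7298 = 256.49.

256.49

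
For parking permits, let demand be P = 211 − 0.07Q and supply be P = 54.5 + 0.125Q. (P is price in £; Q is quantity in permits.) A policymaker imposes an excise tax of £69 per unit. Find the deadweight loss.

Competitive equilibrium: 211 − 0.07Q = 54.5 + 0.125Q → Q* = 802.5641, P* = 154.8205.
With the tax, the buyer price exceeds the seller price by 69: (211 − 0.07Q) − (54.5 + 0.125Q) = 69 → Q' = 448.7179.
ΔQ = 802.5641 − 448.7179 = 353.8462; the wedge equals the tax, 69.
Welfare loss = ½ × 353.8462 × 69 = £12207.69.

£12207.69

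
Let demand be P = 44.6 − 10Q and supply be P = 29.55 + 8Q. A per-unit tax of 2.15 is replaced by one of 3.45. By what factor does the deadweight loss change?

Competitive equilibrium: 44.6 − 10Q = 29.55 + 8Q → Q* = 0.8361, P* = 36.2389.
For a per-unit tax t: ΔQ = t/18, so DWL = ½·t·(t/18) = t²/36.
At t = 2.15: DWL = 0.128. At t = 3.45: DWL = 0.331.
Ratio = (3.45/2.15)² = 2.575.

2.575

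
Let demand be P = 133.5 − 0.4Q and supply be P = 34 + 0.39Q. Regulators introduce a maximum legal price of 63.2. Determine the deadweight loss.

Competitive equilibrium: 133.5 − 0.4Q = 34 + 0.39Q → Q* = 125.9494, P* = 83.1203.
At the ceiling P = 63.2, quantity supplied = (63.2 − 34)/0.39 = 74.8718.
Willingness to pay at Q' = 74.8718: 133.5 − 0.4·74.8718 = 103.5513.
ΔQ = 125.9494 − 74.8718 = 51.0776; wedge = 103.5513 − 63.2 = 40.3513.
Welfare loss = ½ × 51.0776 × 40.3513 = 1030.52.

1030.52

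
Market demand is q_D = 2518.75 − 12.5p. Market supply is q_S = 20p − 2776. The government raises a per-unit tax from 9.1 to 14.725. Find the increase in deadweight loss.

In inverse form: demand p = 201.5 − 0.08q, supply p = 138.8 + 0.05q.
Competitive equilibrium: 201.5 − 0.08q = 138.8 + 0.05q → q* = 482.3077, p* = 162.9154.
For a per-unit tax t: Δq = t/0.13, so DWL = ½·t·(t/0.13) = t²/0.26.
At t = 9.1: DWL = 318.5. At t = 14.725: DWL = 833.9447.
Increase = 833.9447 − 318.5 = 515.44.

515.44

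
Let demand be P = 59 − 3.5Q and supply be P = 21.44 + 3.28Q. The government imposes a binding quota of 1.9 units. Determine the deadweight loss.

Competitive equilibrium: 59 − 3.5Q = 21.44 + 3.28Q → Q* = 5.5398, P* = 39.6106.
At Q = 1.9: demand price = 59 − 3.5·1.9 = 52.35; supply price = 21.44 + 3.28·1.9 = 27.672.
ΔQ = 5.5398 − 1.9 = 3.6398; wedge = 52.35 − 27.672 = 24.678.
Welfare loss = ½ × 3.6398 × 24.678 = 44.91.

44.91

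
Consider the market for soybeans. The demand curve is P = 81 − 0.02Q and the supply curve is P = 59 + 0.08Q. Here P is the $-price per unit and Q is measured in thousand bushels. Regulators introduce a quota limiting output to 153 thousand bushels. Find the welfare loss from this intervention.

Competitive equilibrium: 81 − 0.02Q = 59 + 0.08Q → Q* = 220, P* = 76.6.
At Q = 153: demand price = 81 − 0.02·153 = 77.94; supply price = 59 + 0.08·153 = 71.24.
ΔQ = 220 − 153 = 67; wedge = 77.94 − 71.24 = 6.7.
DWL = ½ × 67 × 6.7 = $224.45 thousand.

$224.45 thousand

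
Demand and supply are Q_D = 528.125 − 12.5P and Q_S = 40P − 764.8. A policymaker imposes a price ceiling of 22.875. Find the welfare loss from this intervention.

257.88

In inverse form: demand P = 42.25 − 0.08Q, supply P = 19.12 + 0.025Q.
Competitive equilibrium: 42.25 − 0.08Q = 19.12 + 0.025Q → Q* = 220.2857, P* = 24.6271.
At the ceiling P = 22.875, quantity supplied = (22.875 − 19.12)/0.025 = 150.2.
Willingness to pay at Q' = 150.2: 42.25 − 0.08·150.2 = 30.234.
ΔQ = 220.2857 − 150.2 = 70.0857; wedge = 30.234 − 22.875 = 7.359.
DWL = ½ × 70.0857 × 7.359 = 257.88.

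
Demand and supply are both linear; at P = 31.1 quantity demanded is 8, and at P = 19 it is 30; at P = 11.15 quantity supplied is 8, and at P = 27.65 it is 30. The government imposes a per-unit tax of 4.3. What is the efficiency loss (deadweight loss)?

Demand slope = (19 − 31.1)/(30 − 8) = −0.55, so P = 35.5 − 0.55Q.
Supply slope = (27.65 − 11.15)/(30 − 8) = 0.75, so P = 5.15 + 0.75Q.
Competitive equilibrium: 35.5 − 0.55Q = 5.15 + 0.75Q → Q* = 23.3462, P* = 22.6596.
With the tax, the buyer price exceeds the seller price by 4.3: (35.5 − 0.55Q) − (5.15 + 0.75Q) = 4.3 → Q' = 20.0385.
ΔQ = 23.3462 − 20.0385 = 3.3077; the wedge equals the tax, 4.3.
The triangle = ½ × 3.3077 × 4.3 = 7.11.

7.11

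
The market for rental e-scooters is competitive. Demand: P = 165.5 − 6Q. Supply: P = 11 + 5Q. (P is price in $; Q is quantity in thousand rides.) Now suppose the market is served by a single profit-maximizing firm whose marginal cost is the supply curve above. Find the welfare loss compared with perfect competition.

Competitive equilibrium: 165.5 − 6Q = 11 + 5Q → Q* = 14.0455, P* = 81.2273.
Marginal revenue: MR = 165.5 − 12Q. Set MR = MC: 165.5 − 12Q = 11 + 5Q → Q_m = 9.0882.
Price P_m = 165.5 − 6·9.0882 = 110.9708; MC(Q_m) = 11 + 5·9.0882 = 56.441.
Competitive Q* = 14.0455, so ΔQ = 4.9573; wedge = 110.9708 − 56.441 = 54.5298.
DWL = ½ × 4.9573 × 54.5298 = $135.16 thousand.

$135.16 thousand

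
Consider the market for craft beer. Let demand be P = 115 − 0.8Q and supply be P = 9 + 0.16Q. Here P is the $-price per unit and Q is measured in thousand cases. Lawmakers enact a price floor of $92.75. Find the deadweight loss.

$3275.26 thousand

Competitive equilibrium: 115 − 0.8Q = 9 + 0.16Q → Q* = 110.4167, P* = 26.6667.
At the floor P = 92.75, quantity demanded = (115 − 92.75)/0.8 = 27.8125.
Sellers' marginal cost at Q' = 27.8125: 9 + 0.16·27.8125 = 13.45.
ΔQ = 110.4167 − 27.8125 = 82.6042; wedge = 92.75 − 13.45 = 79.3.
DWL = ½ × 82.6042 × 79.3 = $3275.26 thousand.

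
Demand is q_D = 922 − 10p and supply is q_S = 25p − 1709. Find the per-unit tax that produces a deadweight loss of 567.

In inverse form: demand p = 92.2 − 0.1q, supply p = 68.36 + 0.04q.
Competitive equilibrium: 92.2 − 0.1q = 68.36 + 0.04q → q* = 170.2857, p* = 75.1714.
A tax t gives Δq = t/0.14 and wedge t, so DWL = t²/0.28.
t²/0.28 = 567 → t² = 158.76 → t = 12.6.

12.6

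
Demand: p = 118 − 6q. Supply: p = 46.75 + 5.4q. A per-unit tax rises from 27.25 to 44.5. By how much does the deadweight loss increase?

Competitive equilibrium: 118 − 6q = 46.75 + 5.4q → q* = 6.25, p* = 80.5.
For a per-unit tax t: Δq = t/11.4, so DWL = ½·t·(t/11.4) = t²/22.8.
At t = 27.25: DWL = 32.569. At t = 44.5: DWL = 86.853.
Increase = 86.853 − 32.569 = 54.28.

54.28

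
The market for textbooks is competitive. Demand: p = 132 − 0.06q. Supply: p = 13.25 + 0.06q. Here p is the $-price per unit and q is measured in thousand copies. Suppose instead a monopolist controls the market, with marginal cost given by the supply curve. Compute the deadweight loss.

Competitive equilibrium: 132 − 0.06q = 13.25 + 0.06q → q* = 989.58333, p* = 72.625.
Marginal revenue: MR = 132 − 0.12q. Set MR = MC: 132 − 0.12q = 13.25 + 0.06q → q_m = 659.72222.
Price p_m = 132 − 0.06·659.72222 = 92.41667; MC(q_m) = 13.25 + 0.06·659.72222 = 52.83333.
Competitive q* = 989.58333, so Δq = 329.86111; wedge = 92.41667 − 52.83333 = 39.58334.
The triangle = ½ × 329.86111 × 39.58334 = $6528.50 thousand.

$6528.50 thousand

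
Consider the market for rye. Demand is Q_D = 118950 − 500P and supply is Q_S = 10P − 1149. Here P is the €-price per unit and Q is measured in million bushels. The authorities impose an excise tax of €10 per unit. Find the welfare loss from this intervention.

In inverse form: demand P = 237.9 − 0.002Q, supply P = 114.9 + 0.1Q.
Competitive equilibrium: 237.9 − 0.002Q = 114.9 + 0.1Q → Q* = 1205.8824, P* = 235.4882.
With the tax, the buyer price exceeds the seller price by 10: (237.9 − 0.002Q) − (114.9 + 0.1Q) = 10 → Q' = 1107.8431.
ΔQ = 1205.8824 − 1107.8431 = 98.0393; the wedge equals the tax, 10.
Deadweight loss = ½ × 98.0393 × 10 = €490.20 million.

€490.20 million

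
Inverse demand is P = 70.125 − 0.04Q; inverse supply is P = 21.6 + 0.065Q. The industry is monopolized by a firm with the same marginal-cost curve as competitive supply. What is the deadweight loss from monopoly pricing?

853.29

Competitive equilibrium: 70.125 − 0.04Q = 21.6 + 0.065Q → Q* = 462.1429, P* = 51.6393.
Marginal revenue: MR = 70.125 − 0.08Q. Set MR = MC: 70.125 − 0.08Q = 21.6 + 0.065Q → Q_m = 334.6552.
Price P_m = 70.125 − 0.04·334.6552 = 56.7388; MC(Q_m) = 21.6 + 0.065·334.6552 = 43.3526.
Competitive Q* = 462.1429, so ΔQ = 127.4877; wedge = 56.7388 − 43.3526 = 13.3862.
Deadweight loss = ½ × 127.4877 × 13.3862 = 853.29.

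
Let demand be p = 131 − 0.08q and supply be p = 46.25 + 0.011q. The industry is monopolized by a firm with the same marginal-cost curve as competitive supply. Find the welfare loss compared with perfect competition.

Competitive equilibrium: 131 − 0.08q = 46.25 + 0.011q → q* = 931.3187, p* = 56.4945.
Marginal revenue: MR = 131 − 0.16q. Set MR = MC: 131 − 0.16q = 46.25 + 0.011q → q_m = 495.614.
Price p_m = 131 − 0.08·495.614 = 91.3509; MC(q_m) = 46.25 + 0.011·495.614 = 51.7018.
Competitive q* = 931.3187, so Δq = 435.7047; wedge = 91.3509 − 51.7018 = 39.6491.
Welfare loss = ½ × 435.7047 × 39.6491 = 8637.65.

8637.65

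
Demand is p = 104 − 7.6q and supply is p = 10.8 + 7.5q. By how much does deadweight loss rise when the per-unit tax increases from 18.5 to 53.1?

Competitive equilibrium: 104 − 7.6q = 10.8 + 7.5q → q* = 6.1722, p* = 57.0914.
For a per-unit tax t: Δq = t/15.1, so DWL = ½·t·(t/15.1) = t²/30.2.
At t = 18.5: DWL = 11.333. At t = 53.1: DWL = 93.365.
Increase = 93.365 − 11.333 = 82.03.

82.03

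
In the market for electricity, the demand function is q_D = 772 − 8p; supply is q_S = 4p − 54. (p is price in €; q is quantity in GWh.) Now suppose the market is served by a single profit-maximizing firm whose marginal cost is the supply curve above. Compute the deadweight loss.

€574.08

In inverse form: demand p = 96.5 − 0.125q, supply p = 13.5 + 0.25q.
Competitive equilibrium: 96.5 − 0.125q = 13.5 + 0.25q → q* = 221.3333, p* = 68.8333.
Marginal revenue: MR = 96.5 − 0.25q. Set MR = MC: 96.5 − 0.25q = 13.5 + 0.25q → q_m = 166.
Price p_m = 96.5 − 0.125·166 = 75.75; MC(q_m) = 13.5 + 0.25·166 = 55.
Competitive q* = 221.3333, so Δq = 55.3333; wedge = 75.75 − 55 = 20.75.
Deadweight loss = ½ × 55.3333 × 20.75 = €574.08.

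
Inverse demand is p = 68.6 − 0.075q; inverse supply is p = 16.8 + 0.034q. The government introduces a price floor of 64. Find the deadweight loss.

9336.39

Competitive equilibrium: 68.6 − 0.075q = 16.8 + 0.034q → q* = 475.22936, p* = 32.9578.
At the floor p = 64, quantity demanded = (68.6 − 64)/0.075 = 61.33333.
Sellers' marginal cost at q' = 61.33333: 16.8 + 0.034·61.33333 = 18.88533.
Δq = 475.22936 − 61.33333 = 413.89603; wedge = 64 − 18.88533 = 45.11467.
DWL = ½ × 413.89603 × 45.11467 = 9336.39.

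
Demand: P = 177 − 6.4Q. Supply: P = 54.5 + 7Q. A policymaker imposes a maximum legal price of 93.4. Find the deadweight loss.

Competitive equilibrium: 177 − 6.4Q = 54.5 + 7Q → Q* = 9.1418, P* = 118.4925.
At the ceiling P = 93.4, quantity supplied = (93.4 − 54.5)/7 = 5.5571.
Willingness to pay at Q' = 5.5571: 177 − 6.4·5.5571 = 141.4346.
ΔQ = 9.1418 − 5.5571 = 3.5847; wedge = 141.4346 − 93.4 = 48.0346.
The triangle = ½ × 3.5847 × 48.0346 = 86.09.

86.09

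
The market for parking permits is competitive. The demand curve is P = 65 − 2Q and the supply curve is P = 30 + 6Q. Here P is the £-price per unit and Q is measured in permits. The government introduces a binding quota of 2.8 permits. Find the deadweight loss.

£9.92

Competitive equilibrium: 65 − 2Q = 30 + 6Q → Q* = 4.375, P* = 56.25.
At Q = 2.8: demand price = 65 − 2·2.8 = 59.4; supply price = 30 + 6·2.8 = 46.8.
ΔQ = 4.375 − 2.8 = 1.575; wedge = 59.4 − 46.8 = 12.6.
Deadweight loss = ½ × 1.575 × 12.6 = £9.92.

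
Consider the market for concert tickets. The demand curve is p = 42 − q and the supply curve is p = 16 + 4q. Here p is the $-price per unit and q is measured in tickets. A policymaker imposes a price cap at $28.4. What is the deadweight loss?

$11.025

Competitive equilibrium: 42 − q = 16 + 4q → q* = 5.2, p* = 36.8.
At the ceiling p = 28.4, quantity supplied = (28.4 − 16)/4 = 3.1.
Willingness to pay at q' = 3.1: 42 − 1·3.1 = 38.9.
Δq = 5.2 − 3.1 = 2.1; wedge = 38.9 − 28.4 = 10.5.
Deadweight loss = ½ × 2.1 × 10.5 = $11.025.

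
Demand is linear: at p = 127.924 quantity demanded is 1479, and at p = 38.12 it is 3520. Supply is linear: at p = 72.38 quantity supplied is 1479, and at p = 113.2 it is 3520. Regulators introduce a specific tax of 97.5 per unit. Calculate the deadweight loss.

Demand slope = (38.12 − 127.924)/(3520 − 1479) = −0.044, so p = 193 − 0.044q.
Supply slope = (113.2 − 72.38)/(3520 − 1479) = 0.02, so p = 42.8 + 0.02q.
Competitive equilibrium: 193 − 0.044q = 42.8 + 0.02q → q* = 2346.875, p* = 89.7375.
With the tax, the buyer price exceeds the seller price by 97.5: (193 − 0.044q) − (42.8 + 0.02q) = 97.5 → q' = 823.4375.
Δq = 2346.875 − 823.4375 = 1523.4375; the wedge equals the tax, 97.5.
Welfare loss = ½ × 1523.4375 × 97.5 = 74267.58.

74267.58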